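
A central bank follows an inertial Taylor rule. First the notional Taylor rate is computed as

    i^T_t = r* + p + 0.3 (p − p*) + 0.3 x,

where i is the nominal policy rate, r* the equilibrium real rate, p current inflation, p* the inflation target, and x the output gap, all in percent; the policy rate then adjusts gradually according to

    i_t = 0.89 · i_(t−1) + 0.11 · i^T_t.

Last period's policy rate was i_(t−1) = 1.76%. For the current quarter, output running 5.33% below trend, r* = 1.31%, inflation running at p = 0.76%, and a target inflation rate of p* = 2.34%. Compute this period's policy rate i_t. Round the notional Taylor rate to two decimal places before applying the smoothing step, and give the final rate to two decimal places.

1.57%

Output 5.33% below potential → x = -5.33.
i^T_t = 1.31 + 0.76 + 0.3 × (0.76 − 2.34) + 0.3 × (-5.33)
   = 1.31 + 0.76 − 0.474 − 1.599 = 0.00
i_t = 0.89 × 1.76 + 0.11 × 0.00 = 1.5664 + 0 = 1.57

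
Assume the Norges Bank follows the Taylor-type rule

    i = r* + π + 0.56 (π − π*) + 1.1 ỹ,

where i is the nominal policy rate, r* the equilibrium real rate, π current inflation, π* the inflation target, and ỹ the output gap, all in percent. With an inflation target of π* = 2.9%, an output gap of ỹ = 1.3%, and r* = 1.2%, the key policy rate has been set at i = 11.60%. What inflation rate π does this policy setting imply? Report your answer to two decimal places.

6.79%

Collecting π: i = r* + (1 + 0.56) π − 0.56 π* + 1.1 ỹ
1.56 π = 11.60 − 1.2 + 0.56 × 2.9 − 1.1 × 1.3 = 10.594
π = 10.594 / 1.56 = 6.79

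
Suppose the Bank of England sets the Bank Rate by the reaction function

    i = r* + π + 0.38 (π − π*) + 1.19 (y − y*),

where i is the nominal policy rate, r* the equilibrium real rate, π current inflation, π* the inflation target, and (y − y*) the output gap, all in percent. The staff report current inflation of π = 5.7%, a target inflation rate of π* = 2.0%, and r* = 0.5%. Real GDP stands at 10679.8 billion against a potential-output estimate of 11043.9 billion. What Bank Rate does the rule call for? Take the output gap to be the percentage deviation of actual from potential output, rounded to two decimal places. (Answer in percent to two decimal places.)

Output gap = 100 × (10679.8 − 11043.9) / 11043.9 = -3.30%.
i = 0.50 + 5.70 + 0.38 × (5.70 − 2.00) + 1.19 × (-3.30)
   = 0.50 + 5.7 + 1.406 − 3.927 = 3.68

3.68%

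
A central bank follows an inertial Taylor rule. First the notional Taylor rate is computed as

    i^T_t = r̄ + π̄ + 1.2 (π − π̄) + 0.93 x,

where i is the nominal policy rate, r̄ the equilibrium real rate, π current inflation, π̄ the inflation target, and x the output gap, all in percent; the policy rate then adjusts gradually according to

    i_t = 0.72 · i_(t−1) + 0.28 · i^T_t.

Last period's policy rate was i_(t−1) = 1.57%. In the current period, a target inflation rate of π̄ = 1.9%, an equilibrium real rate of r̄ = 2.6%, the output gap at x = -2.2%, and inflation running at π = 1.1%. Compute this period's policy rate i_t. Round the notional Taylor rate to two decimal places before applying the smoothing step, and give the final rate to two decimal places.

i^T_t = 2.6 + 1.9 + 1.2 × (1.1 − 1.9) + 0.93 × (-2.2)
   = 2.6 + 1.9 − 0.96 − 2.046 = 1.49
i_t = 0.72 × 1.57 + 0.28 × 1.49 = 1.1304 + 0.4172 = 1.55

1.55%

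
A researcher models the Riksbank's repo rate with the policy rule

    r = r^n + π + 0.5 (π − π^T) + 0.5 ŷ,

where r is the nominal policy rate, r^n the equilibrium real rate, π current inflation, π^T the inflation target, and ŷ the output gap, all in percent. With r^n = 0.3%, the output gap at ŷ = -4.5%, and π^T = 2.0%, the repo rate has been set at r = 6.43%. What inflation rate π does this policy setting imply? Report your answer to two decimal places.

Collecting π: r = r^n + (1 + 0.5) π − 0.5 π^T + 0.5 ŷ
1.5 π = 6.43 − 0.3 + 0.5 × 2.0 − 0.5 × (-4.5) = 9.38
π = 9.38 / 1.5 = 6.25

6.25%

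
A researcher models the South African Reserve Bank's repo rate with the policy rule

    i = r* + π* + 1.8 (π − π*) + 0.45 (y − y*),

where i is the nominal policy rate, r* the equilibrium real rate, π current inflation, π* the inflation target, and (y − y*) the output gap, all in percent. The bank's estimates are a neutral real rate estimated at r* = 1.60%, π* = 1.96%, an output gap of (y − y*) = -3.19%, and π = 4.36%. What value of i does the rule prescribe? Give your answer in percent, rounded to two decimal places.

i = 1.60 + 1.96 + 1.8 × (4.36 − 1.96) + 0.45 × (-3.19)
   = 1.60 + 1.96 + 4.32 − 1.4355 = 6.44

6.44%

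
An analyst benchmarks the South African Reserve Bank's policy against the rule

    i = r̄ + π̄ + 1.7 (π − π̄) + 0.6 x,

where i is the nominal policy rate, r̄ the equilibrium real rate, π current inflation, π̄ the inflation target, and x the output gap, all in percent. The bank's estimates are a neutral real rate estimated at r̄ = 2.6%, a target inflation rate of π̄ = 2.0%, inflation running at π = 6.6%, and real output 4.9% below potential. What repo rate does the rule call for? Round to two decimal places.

Output 4.9% below potential → x = -4.9.
i = 2.6 + 2.0 + 1.7 × (6.6 − 2.0) + 0.6 × (-4.9)
   = 2.6 + 2 + 7.82 − 2.94 = 9.48

9.48%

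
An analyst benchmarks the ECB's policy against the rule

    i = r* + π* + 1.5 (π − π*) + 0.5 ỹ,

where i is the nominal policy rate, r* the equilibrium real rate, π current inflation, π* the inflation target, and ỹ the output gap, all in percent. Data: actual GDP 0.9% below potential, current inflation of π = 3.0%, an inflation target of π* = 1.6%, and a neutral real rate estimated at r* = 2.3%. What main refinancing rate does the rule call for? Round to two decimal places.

5.55%

Output 0.9% below potential → ỹ = -0.9.
i = 2.3 + 1.6 + 1.5 × (3.0 − 1.6) + 0.5 × (-0.9)
   = 2.3 + 1.6 + 2.1 − 0.45 = 5.55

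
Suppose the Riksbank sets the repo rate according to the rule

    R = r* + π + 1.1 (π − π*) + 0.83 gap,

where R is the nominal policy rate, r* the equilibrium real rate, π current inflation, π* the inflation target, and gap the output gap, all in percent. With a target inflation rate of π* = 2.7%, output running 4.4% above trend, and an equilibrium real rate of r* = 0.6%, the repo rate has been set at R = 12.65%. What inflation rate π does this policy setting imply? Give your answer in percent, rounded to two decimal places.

5.41%

Output 4.4% above potential → gap = 4.4.
Collecting π: R = r* + (1 + 1.1) π − 1.1 π* + 0.83 gap
2.1 π = 12.65 − 0.6 + 1.1 × 2.7 − 0.83 × 4.4 = 11.368
π = 11.368 / 2.1 = 5.41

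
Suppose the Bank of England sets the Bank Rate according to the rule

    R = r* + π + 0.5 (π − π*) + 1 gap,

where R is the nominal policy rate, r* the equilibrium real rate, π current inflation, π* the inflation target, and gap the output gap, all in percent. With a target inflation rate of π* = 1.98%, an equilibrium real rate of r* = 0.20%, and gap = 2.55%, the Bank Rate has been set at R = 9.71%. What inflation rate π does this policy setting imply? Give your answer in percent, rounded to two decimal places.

Collecting π: R = r* + (1 + 0.5) π − 0.5 π* + 1 gap
1.5 π = 9.71 − 0.20 + 0.5 × 1.98 − 1 × 2.55 = 7.95
π = 7.95 / 1.5 = 5.30

5.30%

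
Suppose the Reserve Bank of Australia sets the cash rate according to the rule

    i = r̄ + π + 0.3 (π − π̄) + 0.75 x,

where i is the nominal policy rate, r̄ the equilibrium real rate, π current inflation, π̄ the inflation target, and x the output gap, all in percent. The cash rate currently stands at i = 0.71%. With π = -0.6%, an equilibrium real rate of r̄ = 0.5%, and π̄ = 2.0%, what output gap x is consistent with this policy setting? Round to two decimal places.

2.12%

0.75 x = 0.71 − 0.5 − (-0.6) − 0.3 × ((-0.6) − 2.0) = 1.59
x = 1.59 / 0.75 = 2.12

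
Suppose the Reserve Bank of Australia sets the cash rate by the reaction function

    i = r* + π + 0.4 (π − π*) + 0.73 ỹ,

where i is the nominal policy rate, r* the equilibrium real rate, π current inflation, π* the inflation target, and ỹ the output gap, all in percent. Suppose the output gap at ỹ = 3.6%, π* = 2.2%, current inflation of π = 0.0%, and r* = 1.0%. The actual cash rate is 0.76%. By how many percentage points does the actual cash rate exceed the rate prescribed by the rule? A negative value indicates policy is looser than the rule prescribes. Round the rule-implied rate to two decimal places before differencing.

i = 1.0 + 0.0 + 0.4 × (0.0 − 2.2) + 0.73 × 3.6
   = 1.0 + 0 − 0.88 + 2.628 = 2.75
Deviation = 0.76 − 2.75 = -1.99 pp.

-1.99 pp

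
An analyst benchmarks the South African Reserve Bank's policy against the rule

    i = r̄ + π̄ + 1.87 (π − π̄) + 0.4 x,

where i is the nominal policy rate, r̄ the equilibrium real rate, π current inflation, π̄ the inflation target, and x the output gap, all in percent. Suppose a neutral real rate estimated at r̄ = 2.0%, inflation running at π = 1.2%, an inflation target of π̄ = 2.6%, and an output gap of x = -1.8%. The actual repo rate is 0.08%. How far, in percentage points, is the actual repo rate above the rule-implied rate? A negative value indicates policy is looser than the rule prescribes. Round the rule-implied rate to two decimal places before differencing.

-1.18 pp

i = 2.0 + 2.6 + 1.87 × (1.2 − 2.6) + 0.4 × (-1.8)
   = 2.0 + 2.6 − 2.618 − 0.72 = 1.26
Deviation = 0.08 − 1.26 = -1.18 pp.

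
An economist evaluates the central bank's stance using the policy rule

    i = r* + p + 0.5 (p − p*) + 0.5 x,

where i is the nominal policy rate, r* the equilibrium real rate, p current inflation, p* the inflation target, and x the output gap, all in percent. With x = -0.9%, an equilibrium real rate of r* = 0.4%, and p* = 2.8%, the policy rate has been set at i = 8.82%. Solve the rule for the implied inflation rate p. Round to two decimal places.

6.85%

Collecting p: i = r* + (1 + 0.5) p − 0.5 p* + 0.5 x
1.5 p = 8.82 − 0.4 + 0.5 × 2.8 − 0.5 × (-0.9) = 10.27
p = 10.27 / 1.5 = 6.85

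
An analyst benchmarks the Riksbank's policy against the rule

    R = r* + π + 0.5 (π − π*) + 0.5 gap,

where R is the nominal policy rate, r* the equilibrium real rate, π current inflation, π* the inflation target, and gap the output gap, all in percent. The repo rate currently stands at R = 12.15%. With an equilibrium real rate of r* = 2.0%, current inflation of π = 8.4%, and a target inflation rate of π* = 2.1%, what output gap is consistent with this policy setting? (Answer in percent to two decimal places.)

-2.80%

0.5 gap = 12.15 − 2.0 − 8.4 − 0.5 × (8.4 − 2.1) = -1.4
gap = -1.4 / 0.5 = -2.80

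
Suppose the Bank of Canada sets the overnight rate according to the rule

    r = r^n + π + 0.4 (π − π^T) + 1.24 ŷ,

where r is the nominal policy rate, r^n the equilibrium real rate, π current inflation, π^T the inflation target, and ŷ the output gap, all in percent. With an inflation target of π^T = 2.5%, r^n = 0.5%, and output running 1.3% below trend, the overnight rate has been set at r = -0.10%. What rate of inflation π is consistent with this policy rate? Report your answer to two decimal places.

Output 1.3% below potential → ŷ = -1.3.
Collecting π: r = r^n + (1 + 0.4) π − 0.4 π^T + 1.24 ŷ
1.4 π = -0.10 − 0.5 + 0.4 × 2.5 − 1.24 × (-1.3) = 2.012
π = 2.012 / 1.4 = 1.44

1.44%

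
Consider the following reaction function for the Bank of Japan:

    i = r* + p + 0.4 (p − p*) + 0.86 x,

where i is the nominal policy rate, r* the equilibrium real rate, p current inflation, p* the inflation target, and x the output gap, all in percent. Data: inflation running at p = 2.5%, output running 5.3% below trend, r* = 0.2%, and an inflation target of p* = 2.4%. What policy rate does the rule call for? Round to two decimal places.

-1.82%

Output 5.3% below potential → x = -5.3.
i = 0.2 + 2.5 + 0.4 × (2.5 − 2.4) + 0.86 × (-5.3)
   = 0.2 + 2.5 + 0.04 − 4.558 = -1.82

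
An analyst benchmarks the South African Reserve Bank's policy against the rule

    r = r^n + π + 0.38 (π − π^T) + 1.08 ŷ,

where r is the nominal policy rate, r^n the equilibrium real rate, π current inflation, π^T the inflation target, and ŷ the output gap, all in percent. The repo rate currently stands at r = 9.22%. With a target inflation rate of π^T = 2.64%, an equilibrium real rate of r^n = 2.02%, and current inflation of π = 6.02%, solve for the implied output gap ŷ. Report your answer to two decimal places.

1.08 ŷ = 9.22 − 2.02 − 6.02 − 0.38 × (6.02 − 2.64) = -0.1044
ŷ = -0.1044 / 1.08 = -0.10

-0.10%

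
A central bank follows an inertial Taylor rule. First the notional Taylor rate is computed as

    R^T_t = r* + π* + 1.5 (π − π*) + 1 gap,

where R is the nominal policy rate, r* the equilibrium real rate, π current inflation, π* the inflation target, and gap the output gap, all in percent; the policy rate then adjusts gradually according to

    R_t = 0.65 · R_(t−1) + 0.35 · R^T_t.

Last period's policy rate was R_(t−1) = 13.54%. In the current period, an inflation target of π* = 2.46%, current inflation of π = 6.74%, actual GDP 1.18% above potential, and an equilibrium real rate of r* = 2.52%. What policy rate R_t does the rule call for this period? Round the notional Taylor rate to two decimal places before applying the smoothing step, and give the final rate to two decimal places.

13.20%

Output 1.18% above potential → gap = 1.18.
R^T_t = 2.52 + 2.46 + 1.5 × (6.74 − 2.46) + 1 × 1.18
   = 2.52 + 2.46 + 6.42 + 1.18 = 12.58
R_t = 0.65 × 13.54 + 0.35 × 12.58 = 8.801 + 4.403 = 13.20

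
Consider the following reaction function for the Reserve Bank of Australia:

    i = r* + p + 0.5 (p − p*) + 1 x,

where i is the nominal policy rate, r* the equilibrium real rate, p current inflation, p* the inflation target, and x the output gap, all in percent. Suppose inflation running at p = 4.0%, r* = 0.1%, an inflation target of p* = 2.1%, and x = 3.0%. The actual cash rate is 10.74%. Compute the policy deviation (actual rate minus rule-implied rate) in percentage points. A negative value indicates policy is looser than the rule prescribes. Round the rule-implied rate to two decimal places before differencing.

2.69 pp

i = 0.1 + 4.0 + 0.5 × (4.0 − 2.1) + 1 × 3.0
   = 0.1 + 4 + 0.95 + 3 = 8.05
Deviation = 10.74 − 8.05 = 2.69 pp.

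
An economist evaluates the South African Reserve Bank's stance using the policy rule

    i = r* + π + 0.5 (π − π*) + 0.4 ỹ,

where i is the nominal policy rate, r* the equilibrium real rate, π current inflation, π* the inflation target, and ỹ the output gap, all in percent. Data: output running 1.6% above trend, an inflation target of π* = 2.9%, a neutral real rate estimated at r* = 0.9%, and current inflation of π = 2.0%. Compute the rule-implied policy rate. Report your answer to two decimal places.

3.09%

Output 1.6% above potential → ỹ = 1.6.
i = 0.9 + 2.0 + 0.5 × (2.0 − 2.9) + 0.4 × 1.6
   = 0.9 + 2 − 0.45 + 0.64 = 3.09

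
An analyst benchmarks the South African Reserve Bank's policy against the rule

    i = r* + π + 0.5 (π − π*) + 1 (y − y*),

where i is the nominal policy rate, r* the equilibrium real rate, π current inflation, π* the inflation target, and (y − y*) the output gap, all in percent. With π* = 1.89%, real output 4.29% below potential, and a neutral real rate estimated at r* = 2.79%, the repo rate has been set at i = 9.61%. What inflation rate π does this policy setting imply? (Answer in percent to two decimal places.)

8.04%

Output 4.29% below potential → (y − y*) = -4.29.
Collecting π: i = r* + (1 + 0.5) π − 0.5 π* + 1 (y − y*)
1.5 π = 9.61 − 2.79 + 0.5 × 1.89 − 1 × (-4.29) = 12.055
π = 12.055 / 1.5 = 8.04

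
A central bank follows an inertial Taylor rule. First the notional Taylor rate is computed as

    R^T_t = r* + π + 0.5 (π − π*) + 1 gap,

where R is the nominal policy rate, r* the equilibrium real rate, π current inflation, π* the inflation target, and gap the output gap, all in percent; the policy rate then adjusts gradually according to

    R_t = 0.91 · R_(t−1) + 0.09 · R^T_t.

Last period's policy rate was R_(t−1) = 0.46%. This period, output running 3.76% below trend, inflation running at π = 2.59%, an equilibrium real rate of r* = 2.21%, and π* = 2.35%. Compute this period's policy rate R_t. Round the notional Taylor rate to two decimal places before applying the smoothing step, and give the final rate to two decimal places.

Output 3.76% below potential → gap = -3.76.
R^T_t = 2.21 + 2.59 + 0.5 × (2.59 − 2.35) + 1 × (-3.76)
   = 2.21 + 2.59 + 0.12 − 3.76 = 1.16
R_t = 0.91 × 0.46 + 0.09 × 1.16 = 0.4186 + 0.1044 = 0.52

0.52%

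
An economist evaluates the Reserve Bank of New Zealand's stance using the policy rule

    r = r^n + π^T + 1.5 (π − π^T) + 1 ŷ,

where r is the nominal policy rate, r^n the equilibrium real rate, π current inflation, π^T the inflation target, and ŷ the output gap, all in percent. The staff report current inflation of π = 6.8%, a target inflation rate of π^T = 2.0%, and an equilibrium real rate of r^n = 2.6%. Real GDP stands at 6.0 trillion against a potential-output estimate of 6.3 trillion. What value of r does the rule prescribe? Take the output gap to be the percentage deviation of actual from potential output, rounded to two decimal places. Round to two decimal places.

Output gap = 100 × (6.0 − 6.3) / 6.3 = -4.76%.
r = 2.60 + 2.00 + 1.5 × (6.80 − 2.00) + 1 × (-4.76)
   = 2.60 + 2 + 7.2 − 4.76 = 7.04

7.04%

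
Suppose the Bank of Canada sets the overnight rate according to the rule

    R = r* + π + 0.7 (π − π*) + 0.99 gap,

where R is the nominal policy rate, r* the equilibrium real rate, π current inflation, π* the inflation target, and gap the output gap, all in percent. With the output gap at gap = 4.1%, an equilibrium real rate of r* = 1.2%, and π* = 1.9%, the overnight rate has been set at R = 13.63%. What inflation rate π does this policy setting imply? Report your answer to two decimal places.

5.71%

Collecting π: R = r* + (1 + 0.7) π − 0.7 π* + 0.99 gap
1.7 π = 13.63 − 1.2 + 0.7 × 1.9 − 0.99 × 4.1 = 9.701
π = 9.701 / 1.7 = 5.71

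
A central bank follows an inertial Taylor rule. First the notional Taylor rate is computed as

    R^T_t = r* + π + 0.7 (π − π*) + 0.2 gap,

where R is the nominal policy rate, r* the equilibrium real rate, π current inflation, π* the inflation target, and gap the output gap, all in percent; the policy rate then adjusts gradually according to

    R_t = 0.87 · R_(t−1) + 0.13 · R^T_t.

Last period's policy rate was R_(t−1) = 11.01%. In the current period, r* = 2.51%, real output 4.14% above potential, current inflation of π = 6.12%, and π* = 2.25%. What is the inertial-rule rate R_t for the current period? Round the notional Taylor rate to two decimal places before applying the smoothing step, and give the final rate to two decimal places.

11.16%

Output 4.14% above potential → gap = 4.14.
R^T_t = 2.51 + 6.12 + 0.7 × (6.12 − 2.25) + 0.2 × 4.14
   = 2.51 + 6.12 + 2.709 + 0.828 = 12.17
R_t = 0.87 × 11.01 + 0.13 × 12.17 = 9.5787 + 1.5821 = 11.16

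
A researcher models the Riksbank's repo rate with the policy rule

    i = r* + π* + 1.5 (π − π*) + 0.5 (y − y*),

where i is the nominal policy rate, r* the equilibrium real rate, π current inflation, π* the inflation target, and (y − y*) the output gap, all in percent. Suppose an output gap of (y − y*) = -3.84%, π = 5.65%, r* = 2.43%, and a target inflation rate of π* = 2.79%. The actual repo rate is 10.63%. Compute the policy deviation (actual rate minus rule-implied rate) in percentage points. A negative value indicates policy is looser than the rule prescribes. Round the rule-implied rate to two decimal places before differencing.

i = 2.43 + 2.79 + 1.5 × (5.65 − 2.79) + 0.5 × (-3.84)
   = 2.43 + 2.79 + 4.29 − 1.92 = 7.59
Deviation = 10.63 − 7.59 = 3.04 pp.

3.04 pp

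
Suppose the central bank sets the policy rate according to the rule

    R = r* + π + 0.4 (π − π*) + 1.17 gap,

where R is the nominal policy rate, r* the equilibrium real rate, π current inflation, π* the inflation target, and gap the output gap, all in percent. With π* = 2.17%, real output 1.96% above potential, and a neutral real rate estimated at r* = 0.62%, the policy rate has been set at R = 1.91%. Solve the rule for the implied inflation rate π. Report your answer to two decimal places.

-0.10%

Output 1.96% above potential → gap = 1.96.
Collecting π: R = r* + (1 + 0.4) π − 0.4 π* + 1.17 gap
1.4 π = 1.91 − 0.62 + 0.4 × 2.17 − 1.17 × 1.96 = -0.1352
π = -0.1352 / 1.4 = -0.10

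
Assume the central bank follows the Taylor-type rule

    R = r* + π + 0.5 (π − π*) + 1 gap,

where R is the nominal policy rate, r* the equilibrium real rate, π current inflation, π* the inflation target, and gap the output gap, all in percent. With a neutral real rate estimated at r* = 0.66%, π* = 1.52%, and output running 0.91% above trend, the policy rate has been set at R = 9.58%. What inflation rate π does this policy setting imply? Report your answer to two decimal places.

5.85%

Output 0.91% above potential → gap = 0.91.
Collecting π: R = r* + (1 + 0.5) π − 0.5 π* + 1 gap
1.5 π = 9.58 − 0.66 + 0.5 × 1.52 − 1 × 0.91 = 8.77
π = 8.77 / 1.5 = 5.85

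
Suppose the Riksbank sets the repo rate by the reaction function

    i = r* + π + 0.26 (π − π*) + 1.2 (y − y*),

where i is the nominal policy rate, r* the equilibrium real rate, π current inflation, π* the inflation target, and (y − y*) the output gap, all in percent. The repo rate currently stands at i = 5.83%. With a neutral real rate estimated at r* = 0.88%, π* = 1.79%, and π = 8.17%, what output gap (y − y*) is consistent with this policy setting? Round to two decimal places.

1.2 (y − y*) = 5.83 − 0.88 − 8.17 − 0.26 × (8.17 − 1.79) = -4.8788
(y − y*) = -4.8788 / 1.2 = -4.07

-4.07%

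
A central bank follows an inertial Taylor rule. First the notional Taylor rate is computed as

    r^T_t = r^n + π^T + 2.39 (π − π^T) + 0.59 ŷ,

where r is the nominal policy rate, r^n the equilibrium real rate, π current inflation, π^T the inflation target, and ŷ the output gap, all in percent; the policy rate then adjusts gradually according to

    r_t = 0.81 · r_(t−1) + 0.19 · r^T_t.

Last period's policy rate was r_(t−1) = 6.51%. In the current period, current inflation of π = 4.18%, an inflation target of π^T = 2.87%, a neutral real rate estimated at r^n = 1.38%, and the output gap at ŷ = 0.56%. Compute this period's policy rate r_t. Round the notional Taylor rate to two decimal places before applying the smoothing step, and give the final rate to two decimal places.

6.74%

r^T_t = 1.38 + 2.87 + 2.39 × (4.18 − 2.87) + 0.59 × 0.56
   = 1.38 + 2.87 + 3.1309 + 0.3304 = 7.71
r_t = 0.81 × 6.51 + 0.19 × 7.71 = 5.2731 + 1.4649 = 6.74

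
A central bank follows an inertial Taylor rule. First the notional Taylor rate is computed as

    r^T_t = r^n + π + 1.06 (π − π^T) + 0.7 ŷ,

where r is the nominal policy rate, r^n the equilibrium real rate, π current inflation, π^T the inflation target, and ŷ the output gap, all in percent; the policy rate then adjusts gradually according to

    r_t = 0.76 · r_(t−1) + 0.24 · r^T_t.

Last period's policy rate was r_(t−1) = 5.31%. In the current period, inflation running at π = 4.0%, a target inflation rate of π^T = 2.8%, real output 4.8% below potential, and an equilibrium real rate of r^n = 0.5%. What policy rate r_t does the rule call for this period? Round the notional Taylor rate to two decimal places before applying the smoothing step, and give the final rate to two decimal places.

4.61%

Output 4.8% below potential → ŷ = -4.8.
r^T_t = 0.5 + 4.0 + 1.06 × (4.0 − 2.8) + 0.7 × (-4.8)
   = 0.5 + 4 + 1.272 − 3.36 = 2.41
r_t = 0.76 × 5.31 + 0.24 × 2.41 = 4.0356 + 0.5784 = 4.61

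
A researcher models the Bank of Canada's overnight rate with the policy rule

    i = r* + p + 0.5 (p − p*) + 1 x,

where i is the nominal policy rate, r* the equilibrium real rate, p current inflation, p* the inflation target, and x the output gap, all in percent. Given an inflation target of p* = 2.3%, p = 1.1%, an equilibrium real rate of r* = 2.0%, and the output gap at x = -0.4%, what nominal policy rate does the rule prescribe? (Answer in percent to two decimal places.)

2.10%

i = 2.0 + 1.1 + 0.5 × (1.1 − 2.3) + 1 × (-0.4)
   = 2.0 + 1.1 − 0.6 − 0.4 = 2.10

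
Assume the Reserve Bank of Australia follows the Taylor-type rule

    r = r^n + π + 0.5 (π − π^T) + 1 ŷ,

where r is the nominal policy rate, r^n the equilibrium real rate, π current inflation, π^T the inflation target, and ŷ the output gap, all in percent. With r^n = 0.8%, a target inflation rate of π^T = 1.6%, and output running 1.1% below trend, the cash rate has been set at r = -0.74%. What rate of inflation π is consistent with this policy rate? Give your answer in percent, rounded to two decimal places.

0.24%

Output 1.1% below potential → ŷ = -1.1.
Collecting π: r = r^n + (1 + 0.5) π − 0.5 π^T + 1 ŷ
1.5 π = -0.74 − 0.8 + 0.5 × 1.6 − 1 × (-1.1) = 0.36
π = 0.36 / 1.5 = 0.24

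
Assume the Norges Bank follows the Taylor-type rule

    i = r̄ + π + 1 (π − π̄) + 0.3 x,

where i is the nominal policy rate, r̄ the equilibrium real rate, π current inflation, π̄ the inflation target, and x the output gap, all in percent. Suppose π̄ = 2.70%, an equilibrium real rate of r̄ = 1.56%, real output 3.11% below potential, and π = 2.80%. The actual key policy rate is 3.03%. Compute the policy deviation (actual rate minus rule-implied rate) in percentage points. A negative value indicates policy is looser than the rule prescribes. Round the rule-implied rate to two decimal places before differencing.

Output 3.11% below potential → x = -3.11.
i = 1.56 + 2.80 + 1 × (2.80 − 2.70) + 0.3 × (-3.11)
   = 1.56 + 2.8 + 0.1 − 0.933 = 3.53
Deviation = 3.03 − 3.53 = -0.50 pp.

-0.50 pp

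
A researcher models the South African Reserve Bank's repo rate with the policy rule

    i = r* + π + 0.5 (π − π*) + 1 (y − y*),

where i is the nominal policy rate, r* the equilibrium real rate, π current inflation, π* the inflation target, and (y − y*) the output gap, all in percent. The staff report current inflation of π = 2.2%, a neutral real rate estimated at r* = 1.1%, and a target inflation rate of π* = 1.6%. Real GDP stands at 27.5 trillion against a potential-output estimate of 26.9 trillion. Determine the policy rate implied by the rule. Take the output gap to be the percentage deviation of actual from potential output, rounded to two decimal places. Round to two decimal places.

5.83%

Output gap = 100 × (27.5 − 26.9) / 26.9 = 2.23%.
i = 1.10 + 2.20 + 0.5 × (2.20 − 1.60) + 1 × 2.23
   = 1.10 + 2.2 + 0.3 + 2.23 = 5.83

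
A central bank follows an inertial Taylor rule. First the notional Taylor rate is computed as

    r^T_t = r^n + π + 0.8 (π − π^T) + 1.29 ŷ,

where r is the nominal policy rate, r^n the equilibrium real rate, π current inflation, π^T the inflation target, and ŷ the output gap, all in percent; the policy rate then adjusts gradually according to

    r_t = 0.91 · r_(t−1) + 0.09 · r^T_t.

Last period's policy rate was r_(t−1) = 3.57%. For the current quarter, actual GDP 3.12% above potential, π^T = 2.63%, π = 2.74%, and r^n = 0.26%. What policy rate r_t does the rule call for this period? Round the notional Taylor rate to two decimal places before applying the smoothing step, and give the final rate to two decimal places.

Output 3.12% above potential → ŷ = 3.12.
r^T_t = 0.26 + 2.74 + 0.8 × (2.74 − 2.63) + 1.29 × 3.12
   = 0.26 + 2.74 + 0.088 + 4.0248 = 7.11
r_t = 0.91 × 3.57 + 0.09 × 7.11 = 3.2487 + 0.6399 = 3.89

3.89%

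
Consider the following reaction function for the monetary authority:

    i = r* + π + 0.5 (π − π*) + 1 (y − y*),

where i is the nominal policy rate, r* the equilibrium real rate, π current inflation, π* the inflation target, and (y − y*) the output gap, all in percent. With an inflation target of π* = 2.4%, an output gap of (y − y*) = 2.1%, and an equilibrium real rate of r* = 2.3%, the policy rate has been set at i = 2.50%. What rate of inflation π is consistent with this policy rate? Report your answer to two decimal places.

-0.47%

Collecting π: i = r* + (1 + 0.5) π − 0.5 π* + 1 (y − y*)
1.5 π = 2.50 − 2.3 + 0.5 × 2.4 − 1 × 2.1 = -0.7
π = -0.7 / 1.5 = -0.47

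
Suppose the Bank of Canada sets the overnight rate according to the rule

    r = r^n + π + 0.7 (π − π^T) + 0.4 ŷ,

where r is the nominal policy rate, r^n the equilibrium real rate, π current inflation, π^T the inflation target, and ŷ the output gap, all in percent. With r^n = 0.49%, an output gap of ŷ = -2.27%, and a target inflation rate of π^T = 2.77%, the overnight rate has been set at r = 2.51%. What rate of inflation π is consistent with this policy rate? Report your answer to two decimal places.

Collecting π: r = r^n + (1 + 0.7) π − 0.7 π^T + 0.4 ŷ
1.7 π = 2.51 − 0.49 + 0.7 × 2.77 − 0.4 × (-2.27) = 4.867
π = 4.867 / 1.7 = 2.86

2.86%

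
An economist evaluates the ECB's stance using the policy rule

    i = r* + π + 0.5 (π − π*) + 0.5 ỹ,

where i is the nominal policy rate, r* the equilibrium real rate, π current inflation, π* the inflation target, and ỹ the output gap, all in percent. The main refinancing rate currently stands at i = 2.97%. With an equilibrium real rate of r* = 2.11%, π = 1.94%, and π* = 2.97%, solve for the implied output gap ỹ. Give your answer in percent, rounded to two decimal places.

-1.13%

0.5 ỹ = 2.97 − 2.11 − 1.94 − 0.5 × (1.94 − 2.97) = -0.565
ỹ = -0.565 / 0.5 = -1.13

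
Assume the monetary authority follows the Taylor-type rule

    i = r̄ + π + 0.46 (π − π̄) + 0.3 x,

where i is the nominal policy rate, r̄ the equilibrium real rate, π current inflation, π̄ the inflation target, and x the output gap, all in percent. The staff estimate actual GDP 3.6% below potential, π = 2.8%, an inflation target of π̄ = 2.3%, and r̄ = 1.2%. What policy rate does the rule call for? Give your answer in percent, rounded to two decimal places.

3.15%

Output 3.6% below potential → x = -3.6.
i = 1.2 + 2.8 + 0.46 × (2.8 − 2.3) + 0.3 × (-3.6)
   = 1.2 + 2.8 + 0.23 − 1.08 = 3.15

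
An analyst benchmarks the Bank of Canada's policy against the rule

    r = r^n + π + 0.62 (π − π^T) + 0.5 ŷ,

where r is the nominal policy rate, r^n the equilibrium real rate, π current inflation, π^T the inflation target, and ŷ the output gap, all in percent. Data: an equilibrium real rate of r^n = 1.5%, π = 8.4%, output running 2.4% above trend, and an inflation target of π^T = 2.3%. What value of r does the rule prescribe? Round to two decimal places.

14.88%

Output 2.4% above potential → ŷ = 2.4.
r = 1.5 + 8.4 + 0.62 × (8.4 − 2.3) + 0.5 × 2.4
   = 1.5 + 8.4 + 3.782 + 1.2 = 14.88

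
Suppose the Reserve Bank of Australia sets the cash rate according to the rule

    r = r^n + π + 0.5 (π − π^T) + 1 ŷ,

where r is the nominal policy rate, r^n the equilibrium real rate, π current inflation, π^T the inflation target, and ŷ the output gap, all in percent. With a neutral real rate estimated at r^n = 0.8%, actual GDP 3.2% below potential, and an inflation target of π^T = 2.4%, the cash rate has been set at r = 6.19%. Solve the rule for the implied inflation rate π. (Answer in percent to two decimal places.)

6.53%

Output 3.2% below potential → ŷ = -3.2.
Collecting π: r = r^n + (1 + 0.5) π − 0.5 π^T + 1 ŷ
1.5 π = 6.19 − 0.8 + 0.5 × 2.4 − 1 × (-3.2) = 9.79
π = 9.79 / 1.5 = 6.53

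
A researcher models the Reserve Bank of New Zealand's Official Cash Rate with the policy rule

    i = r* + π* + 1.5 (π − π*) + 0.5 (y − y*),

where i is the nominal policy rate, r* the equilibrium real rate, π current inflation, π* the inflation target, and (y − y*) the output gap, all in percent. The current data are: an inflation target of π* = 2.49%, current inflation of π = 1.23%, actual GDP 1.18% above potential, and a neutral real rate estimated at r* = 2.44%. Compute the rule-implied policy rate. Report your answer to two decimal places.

Output 1.18% above potential → (y − y*) = 1.18.
i = 2.44 + 2.49 + 1.5 × (1.23 − 2.49) + 0.5 × 1.18
   = 2.44 + 2.49 − 1.89 + 0.59 = 3.63

3.63%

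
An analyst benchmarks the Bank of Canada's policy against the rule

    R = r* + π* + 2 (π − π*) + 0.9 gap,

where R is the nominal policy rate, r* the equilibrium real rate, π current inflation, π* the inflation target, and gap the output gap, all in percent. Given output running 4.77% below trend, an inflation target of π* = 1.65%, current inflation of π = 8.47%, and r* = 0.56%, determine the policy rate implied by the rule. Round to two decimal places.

Output 4.77% below potential → gap = -4.77.
R = 0.56 + 1.65 + 2 × (8.47 − 1.65) + 0.9 × (-4.77)
   = 0.56 + 1.65 + 13.64 − 4.293 = 11.56

11.56%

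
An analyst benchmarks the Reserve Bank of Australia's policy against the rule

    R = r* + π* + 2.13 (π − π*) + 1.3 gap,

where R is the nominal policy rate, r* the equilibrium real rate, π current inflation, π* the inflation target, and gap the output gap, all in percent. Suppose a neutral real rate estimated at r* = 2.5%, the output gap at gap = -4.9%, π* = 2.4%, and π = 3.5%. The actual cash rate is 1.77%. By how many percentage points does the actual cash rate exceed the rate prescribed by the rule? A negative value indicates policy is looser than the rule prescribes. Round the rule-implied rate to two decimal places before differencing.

R = 2.5 + 2.4 + 2.13 × (3.5 − 2.4) + 1.3 × (-4.9)
   = 2.5 + 2.4 + 2.343 − 6.37 = 0.87
Deviation = 1.77 − 0.87 = 0.90 pp.

0.90 pp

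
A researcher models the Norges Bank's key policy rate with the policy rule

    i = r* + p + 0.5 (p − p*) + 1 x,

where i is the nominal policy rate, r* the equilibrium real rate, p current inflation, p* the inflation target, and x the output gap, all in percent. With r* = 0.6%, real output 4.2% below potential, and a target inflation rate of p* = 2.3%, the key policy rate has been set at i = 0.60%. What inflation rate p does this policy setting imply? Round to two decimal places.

Output 4.2% below potential → x = -4.2.
Collecting p: i = r* + (1 + 0.5) p − 0.5 p* + 1 x
1.5 p = 0.60 − 0.6 + 0.5 × 2.3 − 1 × (-4.2) = 5.35
p = 5.35 / 1.5 = 3.57

3.57%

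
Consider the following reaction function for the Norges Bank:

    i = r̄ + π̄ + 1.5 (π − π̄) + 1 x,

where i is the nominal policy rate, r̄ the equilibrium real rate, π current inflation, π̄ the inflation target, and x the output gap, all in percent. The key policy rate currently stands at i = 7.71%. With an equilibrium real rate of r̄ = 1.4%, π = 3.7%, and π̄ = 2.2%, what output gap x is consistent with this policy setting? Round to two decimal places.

1 x = 7.71 − 1.4 − 2.2 − 1.5 × (3.7 − 2.2) = 1.86
x = 1.86 / 1 = 1.86

1.86%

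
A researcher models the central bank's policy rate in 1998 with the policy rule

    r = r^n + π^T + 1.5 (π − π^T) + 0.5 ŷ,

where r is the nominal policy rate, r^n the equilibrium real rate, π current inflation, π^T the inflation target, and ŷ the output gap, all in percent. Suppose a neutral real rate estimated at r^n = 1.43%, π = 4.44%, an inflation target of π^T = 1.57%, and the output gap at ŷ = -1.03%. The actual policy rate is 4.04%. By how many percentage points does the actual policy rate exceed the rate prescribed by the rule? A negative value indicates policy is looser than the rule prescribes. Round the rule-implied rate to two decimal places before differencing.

r = 1.43 + 1.57 + 1.5 × (4.44 − 1.57) + 0.5 × (-1.03)
   = 1.43 + 1.57 + 4.305 − 0.515 = 6.79
Deviation = 4.04 − 6.79 = -2.75 pp.

-2.75 pp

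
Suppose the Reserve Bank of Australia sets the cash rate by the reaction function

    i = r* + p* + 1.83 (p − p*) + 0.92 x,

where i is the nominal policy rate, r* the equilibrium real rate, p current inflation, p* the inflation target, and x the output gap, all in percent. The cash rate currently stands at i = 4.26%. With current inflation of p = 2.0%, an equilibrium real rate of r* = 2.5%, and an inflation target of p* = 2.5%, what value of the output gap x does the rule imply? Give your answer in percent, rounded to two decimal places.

0.19%

0.92 x = 4.26 − 2.5 − 2.5 − 1.83 × (2.0 − 2.5) = 0.175
x = 0.175 / 0.92 = 0.19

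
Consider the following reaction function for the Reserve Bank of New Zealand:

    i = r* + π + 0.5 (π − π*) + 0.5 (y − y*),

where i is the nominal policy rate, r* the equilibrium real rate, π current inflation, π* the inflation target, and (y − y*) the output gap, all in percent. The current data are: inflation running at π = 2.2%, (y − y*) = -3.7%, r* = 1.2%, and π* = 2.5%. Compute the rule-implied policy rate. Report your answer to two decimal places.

1.40%

i = 1.2 + 2.2 + 0.5 × (2.2 − 2.5) + 0.5 × (-3.7)
   = 1.2 + 2.2 − 0.15 − 1.85 = 1.40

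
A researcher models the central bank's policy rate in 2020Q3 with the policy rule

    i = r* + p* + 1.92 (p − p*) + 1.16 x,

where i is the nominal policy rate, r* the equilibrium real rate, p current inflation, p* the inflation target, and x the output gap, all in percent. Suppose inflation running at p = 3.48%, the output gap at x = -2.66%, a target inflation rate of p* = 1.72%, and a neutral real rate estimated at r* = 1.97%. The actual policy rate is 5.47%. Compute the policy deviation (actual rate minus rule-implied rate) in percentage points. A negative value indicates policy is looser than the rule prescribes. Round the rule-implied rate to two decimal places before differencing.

i = 1.97 + 1.72 + 1.92 × (3.48 − 1.72) + 1.16 × (-2.66)
   = 1.97 + 1.72 + 3.3792 − 3.0856 = 3.98
Deviation = 5.47 − 3.98 = 1.49 pp.

1.49 pp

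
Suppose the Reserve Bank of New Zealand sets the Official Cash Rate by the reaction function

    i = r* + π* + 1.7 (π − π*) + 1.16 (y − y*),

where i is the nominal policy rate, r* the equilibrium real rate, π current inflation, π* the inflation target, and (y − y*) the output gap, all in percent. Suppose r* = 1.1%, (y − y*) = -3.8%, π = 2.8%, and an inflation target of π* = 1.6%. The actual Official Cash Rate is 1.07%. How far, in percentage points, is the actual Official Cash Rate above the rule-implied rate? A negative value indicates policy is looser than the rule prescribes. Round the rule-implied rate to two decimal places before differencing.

0.74 pp

i = 1.1 + 1.6 + 1.7 × (2.8 − 1.6) + 1.16 × (-3.8)
   = 1.1 + 1.6 + 2.04 − 4.408 = 0.33
Deviation = 1.07 − 0.33 = 0.74 pp.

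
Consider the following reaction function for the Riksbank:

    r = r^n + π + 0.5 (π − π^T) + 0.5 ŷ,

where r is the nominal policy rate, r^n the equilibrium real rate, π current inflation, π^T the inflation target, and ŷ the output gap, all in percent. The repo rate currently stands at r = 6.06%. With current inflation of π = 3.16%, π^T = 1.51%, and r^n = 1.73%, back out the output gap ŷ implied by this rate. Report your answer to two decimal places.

0.69%

0.5 ŷ = 6.06 − 1.73 − 3.16 − 0.5 × (3.16 − 1.51) = 0.345
ŷ = 0.345 / 0.5 = 0.69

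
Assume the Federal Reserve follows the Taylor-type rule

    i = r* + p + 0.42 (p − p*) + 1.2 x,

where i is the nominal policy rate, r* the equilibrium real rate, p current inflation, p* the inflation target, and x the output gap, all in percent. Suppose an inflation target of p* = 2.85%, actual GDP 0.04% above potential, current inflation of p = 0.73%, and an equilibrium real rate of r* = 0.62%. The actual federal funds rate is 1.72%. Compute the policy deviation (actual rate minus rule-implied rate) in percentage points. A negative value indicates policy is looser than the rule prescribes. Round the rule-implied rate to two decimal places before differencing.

Output 0.04% above potential → x = 0.04.
i = 0.62 + 0.73 + 0.42 × (0.73 − 2.85) + 1.2 × 0.04
   = 0.62 + 0.73 − 0.8904 + 0.048 = 0.51
Deviation = 1.72 − 0.51 = 1.21 pp.

1.21 pp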